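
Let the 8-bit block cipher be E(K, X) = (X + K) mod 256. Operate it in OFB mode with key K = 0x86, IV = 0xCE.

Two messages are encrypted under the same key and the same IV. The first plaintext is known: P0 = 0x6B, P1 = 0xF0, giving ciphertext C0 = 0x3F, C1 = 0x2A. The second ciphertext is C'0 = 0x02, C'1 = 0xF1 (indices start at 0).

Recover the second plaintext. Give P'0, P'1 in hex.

P'0 = 0x56, P'1 = 0x2B

In OFB with a reused IV, both messages share the same keystream S_i, so C_i ⊕ C'_i = P_i ⊕ P'_i and thus P'_i = P_i ⊕ C_i ⊕ C'_i.
P'0: 0x6B ⊕ 0x3F ⊕ 0x02 = 0x56.
P'1: 0xF0 ⊕ 0x2A ⊕ 0xF1 = 0x2B.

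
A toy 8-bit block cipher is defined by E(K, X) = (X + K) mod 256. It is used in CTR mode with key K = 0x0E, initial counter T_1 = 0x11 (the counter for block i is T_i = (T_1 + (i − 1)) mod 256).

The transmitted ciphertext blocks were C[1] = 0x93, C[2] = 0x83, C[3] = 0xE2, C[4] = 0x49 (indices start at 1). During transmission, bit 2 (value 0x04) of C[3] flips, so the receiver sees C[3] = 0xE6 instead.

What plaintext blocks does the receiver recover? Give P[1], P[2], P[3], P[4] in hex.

P[1] = 0x8C, P[2] = 0xA3, P[3] = 0xC7, P[4] = 0x6B

CTR decryption: S_i = E(K, T_i) where T_i is the counter for block i; P_i = C_i ⊕ S_i.
Only C[3] changed, to 0xE6. In CTR, a change in C_i flips the same bit in P_i only; the keystream is unaffected. Decrypting the received ciphertext:
P[1]: T = 0x11, S = E(K, T) = 0x1F; 0x93 ⊕ 0x1F = 0x8C.
P[2]: T = 0x12, S = E(K, T) = 0x20; 0x83 ⊕ 0x20 = 0xA3.
P[3]: T = 0x13, S = E(K, T) = 0x21; 0xE6 ⊕ 0x21 = 0xC7.
P[4]: T = 0x14, S = E(K, T) = 0x22; 0x49 ⊕ 0x22 = 0x6B.
Blocks that differ from the original plaintext: P[3].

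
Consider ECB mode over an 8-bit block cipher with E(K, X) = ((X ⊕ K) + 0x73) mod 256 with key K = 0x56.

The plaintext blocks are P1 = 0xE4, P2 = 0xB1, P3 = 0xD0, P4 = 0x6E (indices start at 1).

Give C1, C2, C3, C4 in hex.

C1 = 0x25, C2 = 0x5A, C3 = 0xF9, C4 = 0xAB

ECB encryption: C_i = E(K, P_i).
C1: E(K, 0xE4) = 0x25.
C2: E(K, 0xB1) = 0x5A.
C3: E(K, 0xD0) = 0xF9.
C4: E(K, 0x6E) = 0xAB.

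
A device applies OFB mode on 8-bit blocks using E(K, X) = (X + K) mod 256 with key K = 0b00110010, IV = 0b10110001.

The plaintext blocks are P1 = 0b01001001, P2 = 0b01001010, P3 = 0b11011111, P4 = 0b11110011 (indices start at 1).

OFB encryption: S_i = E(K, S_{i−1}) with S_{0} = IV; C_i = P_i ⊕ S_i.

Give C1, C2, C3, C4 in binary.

C1: S = E(K, 0b10110001) = 0b11100011; 0b01001001 ⊕ 0b11100011 = 0b10101010.
C2: S = E(K, 0b11100011) = 0b00010101; 0b01001010 ⊕ 0b00010101 = 0b01011111.
C3: S = E(K, 0b00010101) = 0b01000111; 0b11011111 ⊕ 0b01000111 = 0b10011000.
C4: S = E(K, 0b01000111) = 0b01111001; 0b11110011 ⊕ 0b01111001 = 0b10001010.

C1 = 0b10101010, C2 = 0b01011111, C3 = 0b10011000, C4 = 0b10001010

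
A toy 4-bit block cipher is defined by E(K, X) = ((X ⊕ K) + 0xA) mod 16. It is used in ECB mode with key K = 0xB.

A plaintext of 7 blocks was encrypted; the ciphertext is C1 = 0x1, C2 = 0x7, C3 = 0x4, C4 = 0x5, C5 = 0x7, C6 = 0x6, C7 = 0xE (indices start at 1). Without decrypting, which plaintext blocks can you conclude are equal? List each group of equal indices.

ECB encrypts each block independently with the same key, so equal ciphertext blocks imply equal plaintext blocks.
C2 = C5 = 0x7, so P2 = P5.

P2 = P5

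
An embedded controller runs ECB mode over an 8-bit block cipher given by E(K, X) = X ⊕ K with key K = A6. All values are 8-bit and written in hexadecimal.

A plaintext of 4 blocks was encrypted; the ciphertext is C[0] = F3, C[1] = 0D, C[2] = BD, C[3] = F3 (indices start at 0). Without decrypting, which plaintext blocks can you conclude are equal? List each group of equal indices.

ECB encrypts each block independently with the same key, so equal ciphertext blocks imply equal plaintext blocks.
C[0] = C[3] = F3, so P[0] = P[3].

P[0] = P[3]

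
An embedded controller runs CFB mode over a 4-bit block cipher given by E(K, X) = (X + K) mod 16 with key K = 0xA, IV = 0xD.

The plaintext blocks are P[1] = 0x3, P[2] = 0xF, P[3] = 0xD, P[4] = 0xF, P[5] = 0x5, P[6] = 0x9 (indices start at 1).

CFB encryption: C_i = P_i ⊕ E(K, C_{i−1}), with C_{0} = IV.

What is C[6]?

C[1]: E(K, 0xD) = 0x7; 0x3 ⊕ 0x7 = 0x4.
C[2]: E(K, 0x4) = 0xE; 0xF ⊕ 0xE = 0x1.
C[3]: E(K, 0x1) = 0xB; 0xD ⊕ 0xB = 0x6.
C[4]: E(K, 0x6) = 0x0; 0xF ⊕ 0x0 = 0xF.
C[5]: E(K, 0xF) = 0x9; 0x5 ⊕ 0x9 = 0xC.
C[6]: E(K, 0xC) = 0x6; 0x9 ⊕ 0x6 = 0xF.

C[6] = 0xF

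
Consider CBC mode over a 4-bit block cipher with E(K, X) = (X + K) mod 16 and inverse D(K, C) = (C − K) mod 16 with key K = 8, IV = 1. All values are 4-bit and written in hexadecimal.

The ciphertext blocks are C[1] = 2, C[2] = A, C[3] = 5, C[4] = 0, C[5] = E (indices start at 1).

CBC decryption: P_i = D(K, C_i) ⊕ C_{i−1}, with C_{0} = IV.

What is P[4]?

P[4] = D

P[4]: D(K, 0) = 8; 8 ⊕ 5 = D.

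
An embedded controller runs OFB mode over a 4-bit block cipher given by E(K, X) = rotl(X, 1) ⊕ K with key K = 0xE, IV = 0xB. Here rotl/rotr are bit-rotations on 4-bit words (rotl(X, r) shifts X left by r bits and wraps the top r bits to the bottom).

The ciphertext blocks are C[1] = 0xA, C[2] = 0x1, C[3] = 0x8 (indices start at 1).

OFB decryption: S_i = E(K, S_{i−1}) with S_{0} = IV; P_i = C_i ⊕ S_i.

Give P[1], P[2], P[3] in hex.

P[1]: S = E(K, 0xB) = 0x9; 0xA ⊕ 0x9 = 0x3.
P[2]: S = E(K, 0x9) = 0xD; 0x1 ⊕ 0xD = 0xC.
P[3]: S = E(K, 0xD) = 0x5; 0x8 ⊕ 0x5 = 0xD.

P[1] = 0x3, P[2] = 0xC, P[3] = 0xD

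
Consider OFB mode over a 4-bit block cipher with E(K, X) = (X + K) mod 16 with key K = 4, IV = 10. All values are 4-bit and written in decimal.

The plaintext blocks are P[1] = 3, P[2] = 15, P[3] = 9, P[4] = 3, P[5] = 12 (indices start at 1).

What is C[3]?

OFB encryption: S_i = E(K, S_{i−1}) with S_{0} = IV; C_i = P_i ⊕ S_i.
C[1]: S = E(K, 10) = 14; 3 ⊕ 14 = 13.
C[2]: S = E(K, 14) = 2; 15 ⊕ 2 = 13.
C[3]: S = E(K, 2) = 6; 9 ⊕ 6 = 15.

C[3] = 15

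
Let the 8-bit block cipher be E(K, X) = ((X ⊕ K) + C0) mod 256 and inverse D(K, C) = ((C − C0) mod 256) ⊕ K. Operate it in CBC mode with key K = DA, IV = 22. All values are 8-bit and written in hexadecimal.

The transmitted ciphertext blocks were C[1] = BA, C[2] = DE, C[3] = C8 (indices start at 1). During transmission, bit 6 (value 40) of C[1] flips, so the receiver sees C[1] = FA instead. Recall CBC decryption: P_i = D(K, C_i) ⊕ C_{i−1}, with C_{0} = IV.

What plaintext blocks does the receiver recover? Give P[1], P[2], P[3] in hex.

Only C[1] changed, to FA. In CBC, a change in C_i garbles P_i and flips the same bit in P_{i+1}. Decrypting the received ciphertext:
P[1]: D(K, FA) = E0; E0 ⊕ 22 = C2.
P[2]: D(K, DE) = C4; C4 ⊕ FA = 3E.
P[3]: D(K, C8) = D2; D2 ⊕ DE = 0C.
Blocks that differ from the original plaintext: P[1], P[2].

P[1] = C2, P[2] = 3E, P[3] = 0C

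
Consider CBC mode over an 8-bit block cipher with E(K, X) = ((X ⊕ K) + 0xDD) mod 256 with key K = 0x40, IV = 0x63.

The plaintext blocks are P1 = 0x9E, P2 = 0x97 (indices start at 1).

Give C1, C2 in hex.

CBC encryption: C_i = E(K, P_i ⊕ C_{i−1}), with C_{0} = IV.
C1: P1 ⊕ 0x63 = 0xFD; E(K, 0xFD) = 0x9A.
C2: P2 ⊕ 0x9A = 0x0D; E(K, 0x0D) = 0x2A.

C1 = 0x9A, C2 = 0x2A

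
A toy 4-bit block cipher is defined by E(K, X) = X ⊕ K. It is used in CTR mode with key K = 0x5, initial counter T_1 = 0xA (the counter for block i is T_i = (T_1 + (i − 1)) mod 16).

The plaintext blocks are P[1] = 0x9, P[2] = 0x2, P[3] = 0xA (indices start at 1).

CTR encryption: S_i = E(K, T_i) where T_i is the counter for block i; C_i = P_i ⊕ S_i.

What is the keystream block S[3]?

0x9

C[1]: T = 0xA, S = E(K, T) = 0xF; 0x9 ⊕ 0xF = 0x6.
C[2]: T = 0xB, S = E(K, T) = 0xE; 0x2 ⊕ 0xE = 0xC.
C[3]: T = 0xC, S = E(K, T) = 0x9; 0xA ⊕ 0x9 = 0x3.
So S[3] = 0x9.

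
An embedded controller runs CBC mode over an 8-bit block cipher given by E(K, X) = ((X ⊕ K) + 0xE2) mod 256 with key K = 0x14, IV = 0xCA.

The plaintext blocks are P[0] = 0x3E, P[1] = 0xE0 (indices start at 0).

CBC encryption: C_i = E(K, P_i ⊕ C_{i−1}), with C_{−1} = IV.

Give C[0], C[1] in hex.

C[0] = 0xC2, C[1] = 0x18

C[0]: P[0] ⊕ 0xCA = 0xF4; E(K, 0xF4) = 0xC2.
C[1]: P[1] ⊕ 0xC2 = 0x22; E(K, 0x22) = 0x18.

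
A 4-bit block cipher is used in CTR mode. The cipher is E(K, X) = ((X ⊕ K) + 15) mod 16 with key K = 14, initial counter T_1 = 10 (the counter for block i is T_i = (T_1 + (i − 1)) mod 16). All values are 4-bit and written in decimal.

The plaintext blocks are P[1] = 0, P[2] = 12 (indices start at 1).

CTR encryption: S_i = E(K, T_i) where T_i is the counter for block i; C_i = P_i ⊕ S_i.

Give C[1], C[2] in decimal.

C[1]: T = 10, S = E(K, T) = 3; 0 ⊕ 3 = 3.
C[2]: T = 11, S = E(K, T) = 4; 12 ⊕ 4 = 8.

C[1] = 3, C[2] = 8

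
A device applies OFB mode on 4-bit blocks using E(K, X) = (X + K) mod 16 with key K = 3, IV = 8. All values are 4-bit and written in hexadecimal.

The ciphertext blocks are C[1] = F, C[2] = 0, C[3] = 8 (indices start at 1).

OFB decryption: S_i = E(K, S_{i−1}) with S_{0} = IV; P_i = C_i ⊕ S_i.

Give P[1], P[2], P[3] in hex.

P[1] = 4, P[2] = E, P[3] = 9

P[1]: S = E(K, 8) = B; F ⊕ B = 4.
P[2]: S = E(K, B) = E; 0 ⊕ E = E.
P[3]: S = E(K, E) = 1; 8 ⊕ 1 = 9.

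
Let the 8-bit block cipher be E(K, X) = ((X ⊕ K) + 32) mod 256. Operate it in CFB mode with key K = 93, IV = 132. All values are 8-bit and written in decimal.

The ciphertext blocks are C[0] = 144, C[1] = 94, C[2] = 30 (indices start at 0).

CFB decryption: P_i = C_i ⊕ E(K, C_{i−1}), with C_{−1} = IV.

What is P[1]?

P[1] = 179

P[1]: E(K, 144) = 237; 94 ⊕ 237 = 179.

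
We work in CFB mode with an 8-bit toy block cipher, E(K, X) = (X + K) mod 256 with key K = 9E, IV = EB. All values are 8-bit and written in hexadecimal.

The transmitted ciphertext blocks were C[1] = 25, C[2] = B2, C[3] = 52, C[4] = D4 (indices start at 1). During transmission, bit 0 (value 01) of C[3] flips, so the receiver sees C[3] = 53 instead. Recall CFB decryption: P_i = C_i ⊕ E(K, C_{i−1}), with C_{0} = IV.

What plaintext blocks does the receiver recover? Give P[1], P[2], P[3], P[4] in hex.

P[1] = AC, P[2] = 71, P[3] = 03, P[4] = 25

Only C[3] changed, to 53. In CFB, a change in C_i flips the same bit in P_i and garbles P_{i+1}. Decrypting the received ciphertext:
P[1]: E(K, EB) = 89; 25 ⊕ 89 = AC.
P[2]: E(K, 25) = C3; B2 ⊕ C3 = 71.
P[3]: E(K, B2) = 50; 53 ⊕ 50 = 03.
P[4]: E(K, 53) = F1; D4 ⊕ F1 = 25.
Blocks that differ from the original plaintext: P[3], P[4].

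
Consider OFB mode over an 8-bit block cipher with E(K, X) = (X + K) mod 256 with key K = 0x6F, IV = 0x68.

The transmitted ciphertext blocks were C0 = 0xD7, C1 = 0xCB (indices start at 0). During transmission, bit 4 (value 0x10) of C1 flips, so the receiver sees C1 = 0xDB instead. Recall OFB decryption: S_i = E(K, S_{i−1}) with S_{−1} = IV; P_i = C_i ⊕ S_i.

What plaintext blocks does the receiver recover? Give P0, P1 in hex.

P0 = 0x00, P1 = 0x9D

Only C1 changed, to 0xDB. In OFB, a change in C_i flips the same bit in P_i only; the keystream is unaffected. Decrypting the received ciphertext:
P0: S = E(K, 0x68) = 0xD7; 0xD7 ⊕ 0xD7 = 0x00.
P1: S = E(K, 0xD7) = 0x46; 0xDB ⊕ 0x46 = 0x9D.
Blocks that differ from the original plaintext: P1.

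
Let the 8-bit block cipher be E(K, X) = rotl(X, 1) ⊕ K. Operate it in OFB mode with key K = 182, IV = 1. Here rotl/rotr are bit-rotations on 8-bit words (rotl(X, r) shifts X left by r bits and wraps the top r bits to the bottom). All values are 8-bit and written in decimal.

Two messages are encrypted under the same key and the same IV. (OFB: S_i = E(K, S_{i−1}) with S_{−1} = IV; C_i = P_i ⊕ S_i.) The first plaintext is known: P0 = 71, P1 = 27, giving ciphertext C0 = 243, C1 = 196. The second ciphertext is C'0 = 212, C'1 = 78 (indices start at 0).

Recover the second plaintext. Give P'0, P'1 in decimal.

In OFB with a reused IV, both messages share the same keystream S_i, so C_i ⊕ C'_i = P_i ⊕ P'_i and thus P'_i = P_i ⊕ C_i ⊕ C'_i.
P'0: 71 ⊕ 243 ⊕ 212 = 96.
P'1: 27 ⊕ 196 ⊕ 78 = 145.

P'0 = 96, P'1 = 145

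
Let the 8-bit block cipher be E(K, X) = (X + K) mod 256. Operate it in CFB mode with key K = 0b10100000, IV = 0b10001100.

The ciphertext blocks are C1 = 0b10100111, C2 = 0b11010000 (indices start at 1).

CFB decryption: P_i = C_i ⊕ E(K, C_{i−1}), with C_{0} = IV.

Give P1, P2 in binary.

P1 = 0b10001011, P2 = 0b10010111

P1: E(K, 0b10001100) = 0b00101100; 0b10100111 ⊕ 0b00101100 = 0b10001011.
P2: E(K, 0b10100111) = 0b01000111; 0b11010000 ⊕ 0b01000111 = 0b10010111.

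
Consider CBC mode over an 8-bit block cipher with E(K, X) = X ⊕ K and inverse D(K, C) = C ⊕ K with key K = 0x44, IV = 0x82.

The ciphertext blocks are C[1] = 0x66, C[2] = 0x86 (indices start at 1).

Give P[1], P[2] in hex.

CBC decryption: P_i = D(K, C_i) ⊕ C_{i−1}, with C_{0} = IV.
P[1]: D(K, 0x66) = 0x22; 0x22 ⊕ 0x82 = 0xA0.
P[2]: D(K, 0x86) = 0xC2; 0xC2 ⊕ 0x66 = 0xA4.

P[1] = 0xA0, P[2] = 0xA4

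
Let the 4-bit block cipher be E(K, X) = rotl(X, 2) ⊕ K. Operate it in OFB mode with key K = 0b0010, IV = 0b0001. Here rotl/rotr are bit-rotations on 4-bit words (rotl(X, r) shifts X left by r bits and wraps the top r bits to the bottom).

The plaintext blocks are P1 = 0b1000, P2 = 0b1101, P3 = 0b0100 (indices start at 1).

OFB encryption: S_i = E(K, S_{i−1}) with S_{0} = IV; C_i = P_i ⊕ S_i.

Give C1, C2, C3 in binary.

C1 = 0b1110, C2 = 0b0110, C3 = 0b1000

C1: S = E(K, 0b0001) = 0b0110; 0b1000 ⊕ 0b0110 = 0b1110.
C2: S = E(K, 0b0110) = 0b1011; 0b1101 ⊕ 0b1011 = 0b0110.
C3: S = E(K, 0b1011) = 0b1100; 0b0100 ⊕ 0b1100 = 0b1000.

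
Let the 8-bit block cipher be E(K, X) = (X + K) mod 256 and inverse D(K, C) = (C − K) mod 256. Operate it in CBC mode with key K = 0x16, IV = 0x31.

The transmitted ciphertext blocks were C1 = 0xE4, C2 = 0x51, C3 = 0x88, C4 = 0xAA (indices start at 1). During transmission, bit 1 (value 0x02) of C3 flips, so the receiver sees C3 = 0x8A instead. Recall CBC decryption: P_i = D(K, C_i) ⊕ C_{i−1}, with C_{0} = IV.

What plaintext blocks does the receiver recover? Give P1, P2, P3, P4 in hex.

Only C3 changed, to 0x8A. In CBC, a change in C_i garbles P_i and flips the same bit in P_{i+1}. Decrypting the received ciphertext:
P1: D(K, 0xE4) = 0xCE; 0xCE ⊕ 0x31 = 0xFF.
P2: D(K, 0x51) = 0x3B; 0x3B ⊕ 0xE4 = 0xDF.
P3: D(K, 0x8A) = 0x74; 0x74 ⊕ 0x51 = 0x25.
P4: D(K, 0xAA) = 0x94; 0x94 ⊕ 0x8A = 0x1E.
Blocks that differ from the original plaintext: P3, P4.

P1 = 0xFF, P2 = 0xDF, P3 = 0x25, P4 = 0x1E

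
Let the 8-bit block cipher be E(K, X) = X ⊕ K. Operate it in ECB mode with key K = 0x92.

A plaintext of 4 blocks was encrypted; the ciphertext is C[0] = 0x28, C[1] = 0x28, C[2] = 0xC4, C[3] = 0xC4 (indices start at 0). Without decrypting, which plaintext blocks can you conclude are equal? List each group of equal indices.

ECB encrypts each block independently with the same key, so equal ciphertext blocks imply equal plaintext blocks.
C[0] = C[1] = 0x28, so P[0] = P[1].
C[2] = C[3] = 0xC4, so P[2] = P[3].

P[0] = P[1]; P[2] = P[3]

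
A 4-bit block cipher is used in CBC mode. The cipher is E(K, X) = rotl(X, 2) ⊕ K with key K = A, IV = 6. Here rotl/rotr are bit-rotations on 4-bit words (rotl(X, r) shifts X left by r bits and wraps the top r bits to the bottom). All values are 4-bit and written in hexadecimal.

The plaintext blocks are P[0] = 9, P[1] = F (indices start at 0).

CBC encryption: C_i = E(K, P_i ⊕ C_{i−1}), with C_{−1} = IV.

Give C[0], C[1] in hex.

C[0] = 5, C[1] = 0

C[0]: P[0] ⊕ 6 = F; E(K, F) = 5.
C[1]: P[1] ⊕ 5 = A; E(K, A) = 0.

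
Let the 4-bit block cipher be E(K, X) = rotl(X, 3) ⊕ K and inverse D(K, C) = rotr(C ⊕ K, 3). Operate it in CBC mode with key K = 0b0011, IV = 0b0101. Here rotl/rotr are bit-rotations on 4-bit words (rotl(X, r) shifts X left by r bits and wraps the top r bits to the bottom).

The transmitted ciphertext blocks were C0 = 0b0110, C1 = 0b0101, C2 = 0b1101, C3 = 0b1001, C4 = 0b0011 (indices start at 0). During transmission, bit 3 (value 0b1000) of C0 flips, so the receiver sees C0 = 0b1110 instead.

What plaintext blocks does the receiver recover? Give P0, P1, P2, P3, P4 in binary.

CBC decryption: P_i = D(K, C_i) ⊕ C_{i−1}, with C_{−1} = IV.
Only C0 changed, to 0b1110. In CBC, a change in C_i garbles P_i and flips the same bit in P_{i+1}. Decrypting the received ciphertext:
P0: D(K, 0b1110) = 0b1011; 0b1011 ⊕ 0b0101 = 0b1110.
P1: D(K, 0b0101) = 0b1100; 0b1100 ⊕ 0b1110 = 0b0010.
P2: D(K, 0b1101) = 0b1101; 0b1101 ⊕ 0b0101 = 0b1000.
P3: D(K, 0b1001) = 0b0101; 0b0101 ⊕ 0b1101 = 0b1000.
P4: D(K, 0b0011) = 0b0000; 0b0000 ⊕ 0b1001 = 0b1001.
Blocks that differ from the original plaintext: P0, P1.

P0 = 0b1110, P1 = 0b0010, P2 = 0b1000, P3 = 0b1000, P4 = 0b1001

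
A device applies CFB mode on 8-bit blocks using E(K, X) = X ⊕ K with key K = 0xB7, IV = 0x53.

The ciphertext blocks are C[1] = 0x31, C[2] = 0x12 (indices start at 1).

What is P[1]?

P[1] = 0xD5

CFB decryption: P_i = C_i ⊕ E(K, C_{i−1}), with C_{0} = IV.
P[1]: E(K, 0x53) = 0xE4; 0x31 ⊕ 0xE4 = 0xD5.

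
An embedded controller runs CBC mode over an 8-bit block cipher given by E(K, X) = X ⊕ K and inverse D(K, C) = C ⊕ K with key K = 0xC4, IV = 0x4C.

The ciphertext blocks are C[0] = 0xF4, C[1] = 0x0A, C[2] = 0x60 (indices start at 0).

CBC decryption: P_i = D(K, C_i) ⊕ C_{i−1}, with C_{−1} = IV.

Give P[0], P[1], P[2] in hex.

P[0] = 0x7C, P[1] = 0x3A, P[2] = 0xAE

P[0]: D(K, 0xF4) = 0x30; 0x30 ⊕ 0x4C = 0x7C.
P[1]: D(K, 0x0A) = 0xCE; 0xCE ⊕ 0xF4 = 0x3A.
P[2]: D(K, 0x60) = 0xA4; 0xA4 ⊕ 0x0A = 0xAE.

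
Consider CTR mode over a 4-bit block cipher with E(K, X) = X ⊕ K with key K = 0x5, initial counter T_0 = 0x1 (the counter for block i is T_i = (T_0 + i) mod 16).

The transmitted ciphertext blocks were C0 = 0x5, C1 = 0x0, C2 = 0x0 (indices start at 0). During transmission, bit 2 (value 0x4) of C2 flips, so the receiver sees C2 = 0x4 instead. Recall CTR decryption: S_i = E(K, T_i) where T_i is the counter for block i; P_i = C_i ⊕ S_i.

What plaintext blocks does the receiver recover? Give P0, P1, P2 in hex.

P0 = 0x1, P1 = 0x7, P2 = 0x2

Only C2 changed, to 0x4. In CTR, a change in C_i flips the same bit in P_i only; the keystream is unaffected. Decrypting the received ciphertext:
P0: T = 0x1, S = E(K, T) = 0x4; 0x5 ⊕ 0x4 = 0x1.
P1: T = 0x2, S = E(K, T) = 0x7; 0x0 ⊕ 0x7 = 0x7.
P2: T = 0x3, S = E(K, T) = 0x6; 0x4 ⊕ 0x6 = 0x2.
Blocks that differ from the original plaintext: P2.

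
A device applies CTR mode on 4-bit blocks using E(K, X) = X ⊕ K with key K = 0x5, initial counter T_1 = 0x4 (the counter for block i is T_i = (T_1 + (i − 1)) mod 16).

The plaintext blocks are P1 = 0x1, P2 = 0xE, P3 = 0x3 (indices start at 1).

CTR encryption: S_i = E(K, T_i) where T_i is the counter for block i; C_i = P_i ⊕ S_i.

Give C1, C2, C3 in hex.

C1 = 0x0, C2 = 0xE, C3 = 0x0

C1: T = 0x4, S = E(K, T) = 0x1; 0x1 ⊕ 0x1 = 0x0.
C2: T = 0x5, S = E(K, T) = 0x0; 0xE ⊕ 0x0 = 0xE.
C3: T = 0x6, S = E(K, T) = 0x3; 0x3 ⊕ 0x3 = 0x0.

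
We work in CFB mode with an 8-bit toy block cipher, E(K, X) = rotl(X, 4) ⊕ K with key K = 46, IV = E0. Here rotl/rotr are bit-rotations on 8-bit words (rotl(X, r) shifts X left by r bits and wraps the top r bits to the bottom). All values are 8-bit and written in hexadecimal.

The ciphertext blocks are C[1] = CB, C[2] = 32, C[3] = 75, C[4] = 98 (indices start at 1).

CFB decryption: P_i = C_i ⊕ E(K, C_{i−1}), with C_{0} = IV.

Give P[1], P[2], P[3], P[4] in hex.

P[1] = 83, P[2] = C8, P[3] = 10, P[4] = 89

P[1]: E(K, E0) = 48; CB ⊕ 48 = 83.
P[2]: E(K, CB) = FA; 32 ⊕ FA = C8.
P[3]: E(K, 32) = 65; 75 ⊕ 65 = 10.
P[4]: E(K, 75) = 11; 98 ⊕ 11 = 89.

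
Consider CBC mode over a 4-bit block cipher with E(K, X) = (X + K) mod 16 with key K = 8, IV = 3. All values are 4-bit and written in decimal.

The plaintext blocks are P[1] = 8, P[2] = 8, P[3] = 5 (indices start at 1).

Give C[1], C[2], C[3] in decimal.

CBC encryption: C_i = E(K, P_i ⊕ C_{i−1}), with C_{0} = IV.
C[1]: P[1] ⊕ 3 = 11; E(K, 11) = 3.
C[2]: P[2] ⊕ 3 = 11; E(K, 11) = 3.
C[3]: P[3] ⊕ 3 = 6; E(K, 6) = 14.

C[1] = 3, C[2] = 3, C[3] = 14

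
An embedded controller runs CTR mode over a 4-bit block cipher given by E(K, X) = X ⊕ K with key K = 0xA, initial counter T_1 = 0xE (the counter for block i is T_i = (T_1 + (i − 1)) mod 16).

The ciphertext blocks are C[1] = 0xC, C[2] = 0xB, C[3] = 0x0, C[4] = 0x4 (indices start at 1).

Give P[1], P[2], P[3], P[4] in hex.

CTR decryption: S_i = E(K, T_i) where T_i is the counter for block i; P_i = C_i ⊕ S_i.
P[1]: T = 0xE, S = E(K, T) = 0x4; 0xC ⊕ 0x4 = 0x8.
P[2]: T = 0xF, S = E(K, T) = 0x5; 0xB ⊕ 0x5 = 0xE.
P[3]: T = 0x0, S = E(K, T) = 0xA; 0x0 ⊕ 0xA = 0xA.
P[4]: T = 0x1, S = E(K, T) = 0xB; 0x4 ⊕ 0xB = 0xF.

P[1] = 0x8, P[2] = 0xE, P[3] = 0xA, P[4] = 0xF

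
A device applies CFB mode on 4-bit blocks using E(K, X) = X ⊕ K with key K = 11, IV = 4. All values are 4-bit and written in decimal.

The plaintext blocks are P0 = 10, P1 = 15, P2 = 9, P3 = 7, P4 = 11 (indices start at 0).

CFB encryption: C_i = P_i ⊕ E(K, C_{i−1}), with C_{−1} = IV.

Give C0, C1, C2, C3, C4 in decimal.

C0 = 5, C1 = 1, C2 = 3, C3 = 15, C4 = 15

C0: E(K, 4) = 15; 10 ⊕ 15 = 5.
C1: E(K, 5) = 14; 15 ⊕ 14 = 1.
C2: E(K, 1) = 10; 9 ⊕ 10 = 3.
C3: E(K, 3) = 8; 7 ⊕ 8 = 15.
C4: E(K, 15) = 4; 11 ⊕ 4 = 15.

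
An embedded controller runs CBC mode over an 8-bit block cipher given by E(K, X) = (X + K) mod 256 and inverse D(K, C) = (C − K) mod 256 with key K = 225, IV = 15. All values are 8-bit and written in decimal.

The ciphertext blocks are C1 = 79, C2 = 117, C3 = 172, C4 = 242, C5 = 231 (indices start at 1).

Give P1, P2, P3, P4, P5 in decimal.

CBC decryption: P_i = D(K, C_i) ⊕ C_{i−1}, with C_{0} = IV.
P1: D(K, 79) = 110; 110 ⊕ 15 = 97.
P2: D(K, 117) = 148; 148 ⊕ 79 = 219.
P3: D(K, 172) = 203; 203 ⊕ 117 = 190.
P4: D(K, 242) = 17; 17 ⊕ 172 = 189.
P5: D(K, 231) = 6; 6 ⊕ 242 = 244.

P1 = 97, P2 = 219, P3 = 190, P4 = 189, P5 = 244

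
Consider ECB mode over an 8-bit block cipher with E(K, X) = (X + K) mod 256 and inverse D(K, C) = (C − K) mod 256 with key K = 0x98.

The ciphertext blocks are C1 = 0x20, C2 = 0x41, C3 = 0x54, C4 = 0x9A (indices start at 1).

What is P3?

ECB decryption: P_i = D(K, C_i).
P3: D(K, 0x54) = 0xBC.

P3 = 0xBC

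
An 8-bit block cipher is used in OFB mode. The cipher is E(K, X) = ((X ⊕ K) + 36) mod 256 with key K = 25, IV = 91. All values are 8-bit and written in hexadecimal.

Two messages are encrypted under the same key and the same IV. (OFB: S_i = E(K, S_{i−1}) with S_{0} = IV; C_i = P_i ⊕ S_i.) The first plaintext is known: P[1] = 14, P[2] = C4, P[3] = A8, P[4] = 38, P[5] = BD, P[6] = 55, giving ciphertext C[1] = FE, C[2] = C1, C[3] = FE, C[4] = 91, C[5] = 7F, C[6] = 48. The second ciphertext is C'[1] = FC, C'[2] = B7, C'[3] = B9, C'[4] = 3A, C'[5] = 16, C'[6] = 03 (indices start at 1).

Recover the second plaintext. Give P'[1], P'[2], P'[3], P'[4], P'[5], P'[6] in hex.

P'[1] = 16, P'[2] = B2, P'[3] = EF, P'[4] = 93, P'[5] = D4, P'[6] = 1E

In OFB with a reused IV, both messages share the same keystream S_i, so C_i ⊕ C'_i = P_i ⊕ P'_i and thus P'_i = P_i ⊕ C_i ⊕ C'_i.
P'[1]: 14 ⊕ FE ⊕ FC = 16.
P'[2]: C4 ⊕ C1 ⊕ B7 = B2.
P'[3]: A8 ⊕ FE ⊕ B9 = EF.
P'[4]: 38 ⊕ 91 ⊕ 3A = 93.
P'[5]: BD ⊕ 7F ⊕ 16 = D4.
P'[6]: 55 ⊕ 48 ⊕ 03 = 1E.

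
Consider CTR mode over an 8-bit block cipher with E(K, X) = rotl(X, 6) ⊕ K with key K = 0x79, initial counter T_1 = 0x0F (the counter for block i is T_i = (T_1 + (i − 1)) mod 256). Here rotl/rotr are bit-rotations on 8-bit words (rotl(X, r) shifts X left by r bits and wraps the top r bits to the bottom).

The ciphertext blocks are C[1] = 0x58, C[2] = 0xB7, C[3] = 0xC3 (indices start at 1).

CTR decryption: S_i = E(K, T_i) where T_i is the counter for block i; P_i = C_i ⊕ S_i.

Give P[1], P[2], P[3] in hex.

P[1] = 0xE2, P[2] = 0xCA, P[3] = 0xFE

P[1]: T = 0x0F, S = E(K, T) = 0xBA; 0x58 ⊕ 0xBA = 0xE2.
P[2]: T = 0x10, S = E(K, T) = 0x7D; 0xB7 ⊕ 0x7D = 0xCA.
P[3]: T = 0x11, S = E(K, T) = 0x3D; 0xC3 ⊕ 0x3D = 0xFE.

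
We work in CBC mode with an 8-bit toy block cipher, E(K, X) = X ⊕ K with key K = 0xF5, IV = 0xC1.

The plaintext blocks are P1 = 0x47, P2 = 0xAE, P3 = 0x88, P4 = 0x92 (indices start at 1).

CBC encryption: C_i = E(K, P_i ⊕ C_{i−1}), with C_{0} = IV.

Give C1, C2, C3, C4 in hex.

C1 = 0x73, C2 = 0x28, C3 = 0x55, C4 = 0x32

C1: P1 ⊕ 0xC1 = 0x86; E(K, 0x86) = 0x73.
C2: P2 ⊕ 0x73 = 0xDD; E(K, 0xDD) = 0x28.
C3: P3 ⊕ 0x28 = 0xA0; E(K, 0xA0) = 0x55.
C4: P4 ⊕ 0x55 = 0xC7; E(K, 0xC7) = 0x32.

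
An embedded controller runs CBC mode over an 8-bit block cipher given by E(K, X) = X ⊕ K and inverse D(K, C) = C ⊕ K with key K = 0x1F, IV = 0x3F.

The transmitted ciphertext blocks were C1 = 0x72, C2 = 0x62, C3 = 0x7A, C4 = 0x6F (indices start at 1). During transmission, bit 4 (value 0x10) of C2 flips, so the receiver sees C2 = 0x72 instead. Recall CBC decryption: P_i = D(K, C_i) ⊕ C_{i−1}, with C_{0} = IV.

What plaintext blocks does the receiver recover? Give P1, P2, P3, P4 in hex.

P1 = 0x52, P2 = 0x1F, P3 = 0x17, P4 = 0x0A

Only C2 changed, to 0x72. In CBC, a change in C_i garbles P_i and flips the same bit in P_{i+1}. Decrypting the received ciphertext:
P1: D(K, 0x72) = 0x6D; 0x6D ⊕ 0x3F = 0x52.
P2: D(K, 0x72) = 0x6D; 0x6D ⊕ 0x72 = 0x1F.
P3: D(K, 0x7A) = 0x65; 0x65 ⊕ 0x72 = 0x17.
P4: D(K, 0x6F) = 0x70; 0x70 ⊕ 0x7A = 0x0A.
Blocks that differ from the original plaintext: P2, P3.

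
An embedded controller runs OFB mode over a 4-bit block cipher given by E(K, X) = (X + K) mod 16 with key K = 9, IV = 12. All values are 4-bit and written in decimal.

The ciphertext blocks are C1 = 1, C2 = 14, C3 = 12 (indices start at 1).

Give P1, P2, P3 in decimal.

P1 = 4, P2 = 0, P3 = 11

OFB decryption: S_i = E(K, S_{i−1}) with S_{0} = IV; P_i = C_i ⊕ S_i.
P1: S = E(K, 12) = 5; 1 ⊕ 5 = 4.
P2: S = E(K, 5) = 14; 14 ⊕ 14 = 0.
P3: S = E(K, 14) = 7; 12 ⊕ 7 = 11.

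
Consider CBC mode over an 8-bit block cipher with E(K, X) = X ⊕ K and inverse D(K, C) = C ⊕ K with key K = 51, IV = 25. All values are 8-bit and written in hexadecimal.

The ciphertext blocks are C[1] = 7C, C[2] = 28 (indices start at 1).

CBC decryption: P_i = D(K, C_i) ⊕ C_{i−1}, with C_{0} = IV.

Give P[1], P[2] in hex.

P[1] = 08, P[2] = 05

P[1]: D(K, 7C) = 2D; 2D ⊕ 25 = 08.
P[2]: D(K, 28) = 79; 79 ⊕ 7C = 05.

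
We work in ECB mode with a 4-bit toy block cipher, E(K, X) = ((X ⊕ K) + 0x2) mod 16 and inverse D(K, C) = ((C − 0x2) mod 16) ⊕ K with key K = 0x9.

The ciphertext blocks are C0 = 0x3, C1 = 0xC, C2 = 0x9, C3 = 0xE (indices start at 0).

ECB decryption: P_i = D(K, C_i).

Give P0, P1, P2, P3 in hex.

P0 = 0x8, P1 = 0x3, P2 = 0xE, P3 = 0x5

P0: D(K, 0x3) = 0x8.
P1: D(K, 0xC) = 0x3.
P2: D(K, 0x9) = 0xE.
P3: D(K, 0xE) = 0x5.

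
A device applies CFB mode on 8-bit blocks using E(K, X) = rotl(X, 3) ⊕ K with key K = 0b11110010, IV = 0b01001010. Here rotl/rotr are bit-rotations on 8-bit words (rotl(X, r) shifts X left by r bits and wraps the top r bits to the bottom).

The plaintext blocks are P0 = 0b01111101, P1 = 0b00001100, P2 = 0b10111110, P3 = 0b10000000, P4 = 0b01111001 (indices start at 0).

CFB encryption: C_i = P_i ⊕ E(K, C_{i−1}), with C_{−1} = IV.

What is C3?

C3 = 0b00010100

C0: E(K, 0b01001010) = 0b10100000; 0b01111101 ⊕ 0b10100000 = 0b11011101.
C1: E(K, 0b11011101) = 0b00011100; 0b00001100 ⊕ 0b00011100 = 0b00010000.
C2: E(K, 0b00010000) = 0b01110010; 0b10111110 ⊕ 0b01110010 = 0b11001100.
C3: E(K, 0b11001100) = 0b10010100; 0b10000000 ⊕ 0b10010100 = 0b00010100.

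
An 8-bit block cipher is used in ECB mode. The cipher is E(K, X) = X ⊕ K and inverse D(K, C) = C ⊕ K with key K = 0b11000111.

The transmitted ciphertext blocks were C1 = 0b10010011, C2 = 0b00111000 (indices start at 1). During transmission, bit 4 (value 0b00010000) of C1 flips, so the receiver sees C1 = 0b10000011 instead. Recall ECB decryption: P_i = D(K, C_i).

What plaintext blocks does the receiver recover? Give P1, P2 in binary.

Only C1 changed, to 0b10000011. In ECB, a change in C_i affects only P_i. Decrypting the received ciphertext:
P1: D(K, 0b10000011) = 0b01000100.
P2: D(K, 0b00111000) = 0b11111111.
Blocks that differ from the original plaintext: P1.

P1 = 0b01000100, P2 = 0b11111111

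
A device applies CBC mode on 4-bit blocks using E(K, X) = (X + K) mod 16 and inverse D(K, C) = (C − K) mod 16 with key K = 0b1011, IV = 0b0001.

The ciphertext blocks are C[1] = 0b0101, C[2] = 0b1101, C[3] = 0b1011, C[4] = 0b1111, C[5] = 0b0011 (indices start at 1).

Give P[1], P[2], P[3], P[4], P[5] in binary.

CBC decryption: P_i = D(K, C_i) ⊕ C_{i−1}, with C_{0} = IV.
P[1]: D(K, 0b0101) = 0b1010; 0b1010 ⊕ 0b0001 = 0b1011.
P[2]: D(K, 0b1101) = 0b0010; 0b0010 ⊕ 0b0101 = 0b0111.
P[3]: D(K, 0b1011) = 0b0000; 0b0000 ⊕ 0b1101 = 0b1101.
P[4]: D(K, 0b1111) = 0b0100; 0b0100 ⊕ 0b1011 = 0b1111.
P[5]: D(K, 0b0011) = 0b1000; 0b1000 ⊕ 0b1111 = 0b0111.

P[1] = 0b1011, P[2] = 0b0111, P[3] = 0b1101, P[4] = 0b1111, P[5] = 0b0111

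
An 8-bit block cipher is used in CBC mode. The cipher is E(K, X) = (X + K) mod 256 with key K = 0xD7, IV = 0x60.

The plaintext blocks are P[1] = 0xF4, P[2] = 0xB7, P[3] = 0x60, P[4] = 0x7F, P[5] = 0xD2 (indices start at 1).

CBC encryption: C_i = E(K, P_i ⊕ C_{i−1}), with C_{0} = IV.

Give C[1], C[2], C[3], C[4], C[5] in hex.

C[1]: P[1] ⊕ 0x60 = 0x94; E(K, 0x94) = 0x6B.
C[2]: P[2] ⊕ 0x6B = 0xDC; E(K, 0xDC) = 0xB3.
C[3]: P[3] ⊕ 0xB3 = 0xD3; E(K, 0xD3) = 0xAA.
C[4]: P[4] ⊕ 0xAA = 0xD5; E(K, 0xD5) = 0xAC.
C[5]: P[5] ⊕ 0xAC = 0x7E; E(K, 0x7E) = 0x55.

C[1] = 0x6B, C[2] = 0xB3, C[3] = 0xAA, C[4] = 0xAC, C[5] = 0x55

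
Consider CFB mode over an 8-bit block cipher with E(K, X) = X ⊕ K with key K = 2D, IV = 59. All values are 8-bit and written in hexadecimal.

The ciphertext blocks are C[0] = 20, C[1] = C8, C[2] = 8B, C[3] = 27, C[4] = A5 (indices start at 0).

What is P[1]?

P[1] = C5

CFB decryption: P_i = C_i ⊕ E(K, C_{i−1}), with C_{−1} = IV.
P[1]: E(K, 20) = 0D; C8 ⊕ 0D = C5.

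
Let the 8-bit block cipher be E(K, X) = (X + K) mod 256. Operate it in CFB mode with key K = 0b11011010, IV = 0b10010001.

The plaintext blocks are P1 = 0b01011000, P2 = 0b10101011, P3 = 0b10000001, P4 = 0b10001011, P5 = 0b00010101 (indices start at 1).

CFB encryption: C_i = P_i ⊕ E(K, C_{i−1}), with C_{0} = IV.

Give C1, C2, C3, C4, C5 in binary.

C1: E(K, 0b10010001) = 0b01101011; 0b01011000 ⊕ 0b01101011 = 0b00110011.
C2: E(K, 0b00110011) = 0b00001101; 0b10101011 ⊕ 0b00001101 = 0b10100110.
C3: E(K, 0b10100110) = 0b10000000; 0b10000001 ⊕ 0b10000000 = 0b00000001.
C4: E(K, 0b00000001) = 0b11011011; 0b10001011 ⊕ 0b11011011 = 0b01010000.
C5: E(K, 0b01010000) = 0b00101010; 0b00010101 ⊕ 0b00101010 = 0b00111111.

C1 = 0b00110011, C2 = 0b10100110, C3 = 0b00000001, C4 = 0b01010000, C5 = 0b00111111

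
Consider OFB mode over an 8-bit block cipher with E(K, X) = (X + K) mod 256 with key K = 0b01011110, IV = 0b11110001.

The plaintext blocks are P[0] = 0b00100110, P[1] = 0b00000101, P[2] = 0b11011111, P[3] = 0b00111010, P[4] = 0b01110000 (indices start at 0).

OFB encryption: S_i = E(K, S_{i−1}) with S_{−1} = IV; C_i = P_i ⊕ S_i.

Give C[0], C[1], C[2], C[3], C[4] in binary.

C[0] = 0b01101001, C[1] = 0b10101000, C[2] = 0b11010100, C[3] = 0b01010011, C[4] = 0b10110111

C[0]: S = E(K, 0b11110001) = 0b01001111; 0b00100110 ⊕ 0b01001111 = 0b01101001.
C[1]: S = E(K, 0b01001111) = 0b10101101; 0b00000101 ⊕ 0b10101101 = 0b10101000.
C[2]: S = E(K, 0b10101101) = 0b00001011; 0b11011111 ⊕ 0b00001011 = 0b11010100.
C[3]: S = E(K, 0b00001011) = 0b01101001; 0b00111010 ⊕ 0b01101001 = 0b01010011.
C[4]: S = E(K, 0b01101001) = 0b11000111; 0b01110000 ⊕ 0b11000111 = 0b10110111.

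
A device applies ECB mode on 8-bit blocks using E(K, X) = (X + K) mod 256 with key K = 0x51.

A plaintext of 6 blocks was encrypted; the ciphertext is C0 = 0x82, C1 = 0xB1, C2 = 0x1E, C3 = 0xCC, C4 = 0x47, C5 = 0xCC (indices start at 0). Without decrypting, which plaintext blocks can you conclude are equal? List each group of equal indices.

ECB encrypts each block independently with the same key, so equal ciphertext blocks imply equal plaintext blocks.
C3 = C5 = 0xCC, so P3 = P5.

P3 = P5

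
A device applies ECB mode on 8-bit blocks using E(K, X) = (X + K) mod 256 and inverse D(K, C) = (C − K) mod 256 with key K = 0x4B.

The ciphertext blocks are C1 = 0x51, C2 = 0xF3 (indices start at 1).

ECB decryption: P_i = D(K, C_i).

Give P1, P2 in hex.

P1: D(K, 0x51) = 0x06.
P2: D(K, 0xF3) = 0xA8.

P1 = 0x06, P2 = 0xA8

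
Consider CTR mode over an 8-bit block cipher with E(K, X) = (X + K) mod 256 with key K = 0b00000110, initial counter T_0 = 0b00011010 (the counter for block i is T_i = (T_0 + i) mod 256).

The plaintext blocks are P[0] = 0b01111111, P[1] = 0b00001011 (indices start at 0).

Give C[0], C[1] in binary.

CTR encryption: S_i = E(K, T_i) where T_i is the counter for block i; C_i = P_i ⊕ S_i.
C[0]: T = 0b00011010, S = E(K, T) = 0b00100000; 0b01111111 ⊕ 0b00100000 = 0b01011111.
C[1]: T = 0b00011011, S = E(K, T) = 0b00100001; 0b00001011 ⊕ 0b00100001 = 0b00101010.

C[0] = 0b01011111, C[1] = 0b00101010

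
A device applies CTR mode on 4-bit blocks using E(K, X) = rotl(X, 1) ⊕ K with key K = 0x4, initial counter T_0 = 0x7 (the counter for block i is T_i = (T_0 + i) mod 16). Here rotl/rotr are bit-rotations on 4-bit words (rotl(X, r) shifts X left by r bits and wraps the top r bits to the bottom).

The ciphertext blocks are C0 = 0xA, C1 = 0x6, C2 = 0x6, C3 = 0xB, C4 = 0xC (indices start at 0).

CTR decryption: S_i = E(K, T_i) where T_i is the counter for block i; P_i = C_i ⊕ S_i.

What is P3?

P3 = 0xA

P3: T = 0xA, S = E(K, T) = 0x1; 0xB ⊕ 0x1 = 0xA.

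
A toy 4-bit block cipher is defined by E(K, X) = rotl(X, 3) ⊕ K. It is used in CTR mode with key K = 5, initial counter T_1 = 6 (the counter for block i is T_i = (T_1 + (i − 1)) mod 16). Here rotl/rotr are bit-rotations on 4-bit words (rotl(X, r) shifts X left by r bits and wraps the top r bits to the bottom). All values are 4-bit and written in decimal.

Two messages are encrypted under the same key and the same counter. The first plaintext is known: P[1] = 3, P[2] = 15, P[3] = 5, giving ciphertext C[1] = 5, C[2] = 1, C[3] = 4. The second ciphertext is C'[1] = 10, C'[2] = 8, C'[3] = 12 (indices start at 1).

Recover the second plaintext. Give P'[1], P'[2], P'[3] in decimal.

In CTR with a reused counter, both messages share the same keystream S_i, so C_i ⊕ C'_i = P_i ⊕ P'_i and thus P'_i = P_i ⊕ C_i ⊕ C'_i.
P'[1]: 3 ⊕ 5 ⊕ 10 = 12.
P'[2]: 15 ⊕ 1 ⊕ 8 = 6.
P'[3]: 5 ⊕ 4 ⊕ 12 = 13.

P'[1] = 12, P'[2] = 6, P'[3] = 13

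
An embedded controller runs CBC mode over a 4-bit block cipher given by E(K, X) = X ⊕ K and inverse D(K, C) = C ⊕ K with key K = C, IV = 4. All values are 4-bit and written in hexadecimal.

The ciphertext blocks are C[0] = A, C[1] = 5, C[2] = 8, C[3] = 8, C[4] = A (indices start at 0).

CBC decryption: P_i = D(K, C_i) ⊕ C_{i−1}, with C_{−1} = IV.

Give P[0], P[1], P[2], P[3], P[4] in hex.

P[0] = 2, P[1] = 3, P[2] = 1, P[3] = C, P[4] = E

P[0]: D(K, A) = 6; 6 ⊕ 4 = 2.
P[1]: D(K, 5) = 9; 9 ⊕ A = 3.
P[2]: D(K, 8) = 4; 4 ⊕ 5 = 1.
P[3]: D(K, 8) = 4; 4 ⊕ 8 = C.
P[4]: D(K, A) = 6; 6 ⊕ 8 = E.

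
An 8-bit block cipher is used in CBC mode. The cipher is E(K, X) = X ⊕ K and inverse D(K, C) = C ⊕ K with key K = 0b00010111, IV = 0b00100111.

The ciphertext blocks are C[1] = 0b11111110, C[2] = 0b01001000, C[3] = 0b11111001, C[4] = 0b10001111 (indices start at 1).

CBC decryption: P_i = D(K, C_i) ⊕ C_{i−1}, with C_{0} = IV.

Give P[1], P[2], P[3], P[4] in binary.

P[1]: D(K, 0b11111110) = 0b11101001; 0b11101001 ⊕ 0b00100111 = 0b11001110.
P[2]: D(K, 0b01001000) = 0b01011111; 0b01011111 ⊕ 0b11111110 = 0b10100001.
P[3]: D(K, 0b11111001) = 0b11101110; 0b11101110 ⊕ 0b01001000 = 0b10100110.
P[4]: D(K, 0b10001111) = 0b10011000; 0b10011000 ⊕ 0b11111001 = 0b01100001.

P[1] = 0b11001110, P[2] = 0b10100001, P[3] = 0b10100110, P[4] = 0b01100001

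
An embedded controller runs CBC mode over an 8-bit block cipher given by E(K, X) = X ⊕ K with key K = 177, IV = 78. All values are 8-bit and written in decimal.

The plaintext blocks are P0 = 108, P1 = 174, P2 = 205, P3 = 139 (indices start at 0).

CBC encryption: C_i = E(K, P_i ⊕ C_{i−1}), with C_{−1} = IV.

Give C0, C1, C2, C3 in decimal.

C0: P0 ⊕ 78 = 34; E(K, 34) = 147.
C1: P1 ⊕ 147 = 61; E(K, 61) = 140.
C2: P2 ⊕ 140 = 65; E(K, 65) = 240.
C3: P3 ⊕ 240 = 123; E(K, 123) = 202.

C0 = 147, C1 = 140, C2 = 240, C3 = 202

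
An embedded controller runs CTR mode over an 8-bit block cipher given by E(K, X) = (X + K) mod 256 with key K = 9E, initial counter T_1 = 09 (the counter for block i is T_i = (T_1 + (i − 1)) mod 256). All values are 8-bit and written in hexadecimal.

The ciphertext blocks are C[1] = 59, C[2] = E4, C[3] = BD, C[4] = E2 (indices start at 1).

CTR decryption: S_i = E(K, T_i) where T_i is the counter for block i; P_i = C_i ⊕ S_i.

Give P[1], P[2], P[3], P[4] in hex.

P[1] = FE, P[2] = 4C, P[3] = 14, P[4] = 48

P[1]: T = 09, S = E(K, T) = A7; 59 ⊕ A7 = FE.
P[2]: T = 0A, S = E(K, T) = A8; E4 ⊕ A8 = 4C.
P[3]: T = 0B, S = E(K, T) = A9; BD ⊕ A9 = 14.
P[4]: T = 0C, S = E(K, T) = AA; E2 ⊕ AA = 48.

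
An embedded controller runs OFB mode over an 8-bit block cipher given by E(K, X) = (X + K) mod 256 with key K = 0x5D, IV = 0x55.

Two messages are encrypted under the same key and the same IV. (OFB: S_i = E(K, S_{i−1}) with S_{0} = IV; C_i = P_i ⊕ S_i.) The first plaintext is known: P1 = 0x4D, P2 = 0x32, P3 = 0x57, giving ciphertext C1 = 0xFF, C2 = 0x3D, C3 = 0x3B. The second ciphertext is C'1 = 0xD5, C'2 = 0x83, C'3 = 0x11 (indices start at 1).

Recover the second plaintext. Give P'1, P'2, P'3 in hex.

In OFB with a reused IV, both messages share the same keystream S_i, so C_i ⊕ C'_i = P_i ⊕ P'_i and thus P'_i = P_i ⊕ C_i ⊕ C'_i.
P'1: 0x4D ⊕ 0xFF ⊕ 0xD5 = 0x67.
P'2: 0x32 ⊕ 0x3D ⊕ 0x83 = 0x8C.
P'3: 0x57 ⊕ 0x3B ⊕ 0x11 = 0x7D.

P'1 = 0x67, P'2 = 0x8C, P'3 = 0x7D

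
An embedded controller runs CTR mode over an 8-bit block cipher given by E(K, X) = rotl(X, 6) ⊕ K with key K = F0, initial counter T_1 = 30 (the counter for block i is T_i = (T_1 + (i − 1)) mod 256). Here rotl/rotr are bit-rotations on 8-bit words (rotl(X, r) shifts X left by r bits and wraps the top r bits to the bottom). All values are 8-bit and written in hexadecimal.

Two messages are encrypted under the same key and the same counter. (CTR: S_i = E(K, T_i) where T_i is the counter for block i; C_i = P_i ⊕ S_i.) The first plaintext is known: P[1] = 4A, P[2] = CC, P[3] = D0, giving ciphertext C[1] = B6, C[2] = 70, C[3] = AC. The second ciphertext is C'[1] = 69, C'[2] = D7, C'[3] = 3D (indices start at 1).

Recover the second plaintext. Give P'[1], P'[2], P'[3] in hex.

In CTR with a reused counter, both messages share the same keystream S_i, so C_i ⊕ C'_i = P_i ⊕ P'_i and thus P'_i = P_i ⊕ C_i ⊕ C'_i.
P'[1]: 4A ⊕ B6 ⊕ 69 = 95.
P'[2]: CC ⊕ 70 ⊕ D7 = 6B.
P'[3]: D0 ⊕ AC ⊕ 3D = 41.

P'[1] = 95, P'[2] = 6B, P'[3] = 41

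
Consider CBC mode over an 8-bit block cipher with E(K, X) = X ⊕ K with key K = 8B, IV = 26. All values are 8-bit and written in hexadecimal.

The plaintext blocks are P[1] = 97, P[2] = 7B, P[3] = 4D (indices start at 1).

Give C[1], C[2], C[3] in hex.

C[1] = 3A, C[2] = CA, C[3] = 0C

CBC encryption: C_i = E(K, P_i ⊕ C_{i−1}), with C_{0} = IV.
C[1]: P[1] ⊕ 26 = B1; E(K, B1) = 3A.
C[2]: P[2] ⊕ 3A = 41; E(K, 41) = CA.
C[3]: P[3] ⊕ CA = 87; E(K, 87) = 0C.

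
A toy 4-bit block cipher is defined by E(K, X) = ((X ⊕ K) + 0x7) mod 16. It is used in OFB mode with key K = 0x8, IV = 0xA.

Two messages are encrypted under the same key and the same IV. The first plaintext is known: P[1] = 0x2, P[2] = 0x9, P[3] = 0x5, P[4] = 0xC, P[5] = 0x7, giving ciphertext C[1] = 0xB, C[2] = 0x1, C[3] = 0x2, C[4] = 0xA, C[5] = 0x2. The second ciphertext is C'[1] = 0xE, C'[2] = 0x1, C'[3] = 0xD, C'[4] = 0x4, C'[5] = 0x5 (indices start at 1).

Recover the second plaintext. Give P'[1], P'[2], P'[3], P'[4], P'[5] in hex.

P'[1] = 0x7, P'[2] = 0x9, P'[3] = 0xA, P'[4] = 0x2, P'[5] = 0x0

In OFB with a reused IV, both messages share the same keystream S_i, so C_i ⊕ C'_i = P_i ⊕ P'_i and thus P'_i = P_i ⊕ C_i ⊕ C'_i.
P'[1]: 0x2 ⊕ 0xB ⊕ 0xE = 0x7.
P'[2]: 0x9 ⊕ 0x1 ⊕ 0x1 = 0x9.
P'[3]: 0x5 ⊕ 0x2 ⊕ 0xD = 0xA.
P'[4]: 0xC ⊕ 0xA ⊕ 0x4 = 0x2.
P'[5]: 0x7 ⊕ 0x2 ⊕ 0x5 = 0x0.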